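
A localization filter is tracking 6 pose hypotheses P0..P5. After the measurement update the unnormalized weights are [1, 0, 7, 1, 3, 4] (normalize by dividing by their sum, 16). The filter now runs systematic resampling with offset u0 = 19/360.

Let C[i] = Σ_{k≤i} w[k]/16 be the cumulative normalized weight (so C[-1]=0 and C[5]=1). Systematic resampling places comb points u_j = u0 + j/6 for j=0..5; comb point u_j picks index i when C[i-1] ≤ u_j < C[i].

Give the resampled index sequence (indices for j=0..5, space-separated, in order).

C = [1/16, 1/16, 1/2, 9/16, 3/4, 1]
j=0: u_0=19/360 ∈ [0, 1/16) → index 0
j=1: u_1=79/360 ∈ [1/16, 1/2) → index 2
j=2: u_2=139/360 ∈ [1/16, 1/2) → index 2
j=3: u_3=199/360 ∈ [1/2, 9/16) → index 3
j=4: u_4=259/360 ∈ [9/16, 3/4) → index 4
j=5: u_5=319/360 ∈ [3/4, 1) → index 5

0 2 2 3 4 5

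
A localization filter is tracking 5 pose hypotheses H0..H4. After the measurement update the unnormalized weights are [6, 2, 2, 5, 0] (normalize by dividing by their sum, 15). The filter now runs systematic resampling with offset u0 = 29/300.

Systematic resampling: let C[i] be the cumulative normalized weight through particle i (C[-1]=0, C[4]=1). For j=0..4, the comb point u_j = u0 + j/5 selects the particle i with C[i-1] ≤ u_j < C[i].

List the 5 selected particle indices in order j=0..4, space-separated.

C = [2/5, 8/15, 2/3, 1, 1]
j=0: u_0=29/300 ∈ [0, 2/5) → index 0
j=1: u_1=89/300 ∈ [0, 2/5) → index 0
j=2: u_2=149/300 ∈ [2/5, 8/15) → index 1
j=3: u_3=209/300 ∈ [2/3, 1) → index 3
j=4: u_4=269/300 ∈ [2/3, 1) → index 3

0 0 1 3 3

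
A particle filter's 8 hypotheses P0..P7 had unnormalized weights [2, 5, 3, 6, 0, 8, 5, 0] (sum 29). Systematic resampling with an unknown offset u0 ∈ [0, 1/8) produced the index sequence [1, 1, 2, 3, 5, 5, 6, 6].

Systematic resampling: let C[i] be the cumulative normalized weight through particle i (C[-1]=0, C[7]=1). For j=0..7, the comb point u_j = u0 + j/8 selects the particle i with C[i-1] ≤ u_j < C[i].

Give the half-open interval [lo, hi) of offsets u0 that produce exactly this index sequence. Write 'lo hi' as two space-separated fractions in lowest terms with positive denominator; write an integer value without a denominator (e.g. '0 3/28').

9/116 11/116

C = [2/29, 7/29, 10/29, 16/29, 16/29, 24/29, 1, 1]
j=0 picked index 1: u0 ∈ [2/29, 7/29)
j=1 picked index 1: u0 ∈ [-13/232, 27/232)
j=2 picked index 2: u0 ∈ [-1/116, 11/116)
j=3 picked index 3: u0 ∈ [-7/232, 41/232)
j=4 picked index 5: u0 ∈ [3/58, 19/58)
j=5 picked index 5: u0 ∈ [-17/232, 47/232)
j=6 picked index 6: u0 ∈ [9/116, 1/4)
j=7 picked index 6: u0 ∈ [-11/232, 1/8)
intersection: [9/116, 11/116)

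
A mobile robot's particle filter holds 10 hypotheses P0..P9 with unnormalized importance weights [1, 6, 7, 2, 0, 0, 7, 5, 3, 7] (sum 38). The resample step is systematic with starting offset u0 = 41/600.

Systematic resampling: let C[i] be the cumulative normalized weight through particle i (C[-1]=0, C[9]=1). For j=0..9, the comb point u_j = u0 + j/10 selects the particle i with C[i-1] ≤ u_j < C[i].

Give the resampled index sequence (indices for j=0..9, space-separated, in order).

1 1 2 2 6 6 7 8 9 9

C = [1/38, 7/38, 7/19, 8/19, 8/19, 8/19, 23/38, 14/19, 31/38, 1]
j=0: u_0=41/600 ∈ [1/38, 7/38) → index 1
j=1: u_1=101/600 ∈ [1/38, 7/38) → index 1
j=2: u_2=161/600 ∈ [7/38, 7/19) → index 2
j=3: u_3=221/600 ∈ [7/38, 7/19) → index 2
j=4: u_4=281/600 ∈ [8/19, 23/38) → index 6
j=5: u_5=341/600 ∈ [8/19, 23/38) → index 6
j=6: u_6=401/600 ∈ [23/38, 14/19) → index 7
j=7: u_7=461/600 ∈ [14/19, 31/38) → index 8
j=8: u_8=521/600 ∈ [31/38, 1) → index 9
j=9: u_9=581/600 ∈ [31/38, 1) → index 9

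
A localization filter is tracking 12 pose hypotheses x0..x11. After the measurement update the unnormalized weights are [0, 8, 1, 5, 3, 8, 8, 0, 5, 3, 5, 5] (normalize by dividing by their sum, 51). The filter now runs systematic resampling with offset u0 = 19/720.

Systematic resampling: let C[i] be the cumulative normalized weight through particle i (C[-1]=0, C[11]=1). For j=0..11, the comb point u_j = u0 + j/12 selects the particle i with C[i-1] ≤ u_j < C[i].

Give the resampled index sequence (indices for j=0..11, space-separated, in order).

C = [0, 8/51, 3/17, 14/51, 1/3, 25/51, 11/17, 11/17, 38/51, 41/51, 46/51, 1]
j=0: u_0=19/720 ∈ [0, 8/51) → index 1
j=1: u_1=79/720 ∈ [0, 8/51) → index 1
j=2: u_2=139/720 ∈ [3/17, 14/51) → index 3
j=3: u_3=199/720 ∈ [14/51, 1/3) → index 4
j=4: u_4=259/720 ∈ [1/3, 25/51) → index 5
j=5: u_5=319/720 ∈ [1/3, 25/51) → index 5
j=6: u_6=379/720 ∈ [25/51, 11/17) → index 6
j=7: u_7=439/720 ∈ [25/51, 11/17) → index 6
j=8: u_8=499/720 ∈ [11/17, 38/51) → index 8
j=9: u_9=559/720 ∈ [38/51, 41/51) → index 9
j=10: u_10=619/720 ∈ [41/51, 46/51) → index 10
j=11: u_11=679/720 ∈ [46/51, 1) → index 11

1 1 3 4 5 5 6 6 8 9 10 11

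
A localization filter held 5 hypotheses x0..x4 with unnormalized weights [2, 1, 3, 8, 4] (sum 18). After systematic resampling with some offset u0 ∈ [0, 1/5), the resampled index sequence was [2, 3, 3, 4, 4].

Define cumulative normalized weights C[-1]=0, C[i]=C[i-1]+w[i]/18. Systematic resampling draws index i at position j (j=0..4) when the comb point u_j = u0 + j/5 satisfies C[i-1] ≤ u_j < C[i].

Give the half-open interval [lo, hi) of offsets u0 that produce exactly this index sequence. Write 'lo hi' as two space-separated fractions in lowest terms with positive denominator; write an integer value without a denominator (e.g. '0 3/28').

C = [1/9, 1/6, 1/3, 7/9, 1]
j=0 picked index 2: u0 ∈ [1/6, 1/3)
j=1 picked index 3: u0 ∈ [2/15, 26/45)
j=2 picked index 3: u0 ∈ [-1/15, 17/45)
j=3 picked index 4: u0 ∈ [8/45, 2/5)
j=4 picked index 4: u0 ∈ [-1/45, 1/5)
intersection: [8/45, 1/5)

8/45 1/5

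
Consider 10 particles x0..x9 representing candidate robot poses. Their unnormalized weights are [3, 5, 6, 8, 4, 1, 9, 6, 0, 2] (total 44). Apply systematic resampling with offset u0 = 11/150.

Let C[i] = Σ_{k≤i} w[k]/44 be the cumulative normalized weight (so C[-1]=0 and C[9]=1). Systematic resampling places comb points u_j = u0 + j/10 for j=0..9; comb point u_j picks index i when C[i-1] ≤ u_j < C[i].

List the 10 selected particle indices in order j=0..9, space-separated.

C = [3/44, 2/11, 7/22, 1/2, 13/22, 27/44, 9/11, 21/22, 21/22, 1]
j=0: u_0=11/150 ∈ [3/44, 2/11) → index 1
j=1: u_1=13/75 ∈ [3/44, 2/11) → index 1
j=2: u_2=41/150 ∈ [2/11, 7/22) → index 2
j=3: u_3=28/75 ∈ [7/22, 1/2) → index 3
j=4: u_4=71/150 ∈ [7/22, 1/2) → index 3
j=5: u_5=43/75 ∈ [1/2, 13/22) → index 4
j=6: u_6=101/150 ∈ [27/44, 9/11) → index 6
j=7: u_7=58/75 ∈ [27/44, 9/11) → index 6
j=8: u_8=131/150 ∈ [9/11, 21/22) → index 7
j=9: u_9=73/75 ∈ [21/22, 1) → index 9

1 1 2 3 3 4 6 6 7 9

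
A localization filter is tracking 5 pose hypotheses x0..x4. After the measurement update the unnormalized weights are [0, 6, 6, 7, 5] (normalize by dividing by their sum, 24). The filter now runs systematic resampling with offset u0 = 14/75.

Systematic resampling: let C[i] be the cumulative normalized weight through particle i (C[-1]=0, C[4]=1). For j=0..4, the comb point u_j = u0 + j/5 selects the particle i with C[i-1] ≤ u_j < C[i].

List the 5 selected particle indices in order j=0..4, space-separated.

C = [0, 1/4, 1/2, 19/24, 1]
j=0: u_0=14/75 ∈ [0, 1/4) → index 1
j=1: u_1=29/75 ∈ [1/4, 1/2) → index 2
j=2: u_2=44/75 ∈ [1/2, 19/24) → index 3
j=3: u_3=59/75 ∈ [1/2, 19/24) → index 3
j=4: u_4=74/75 ∈ [19/24, 1) → index 4

1 2 3 3 4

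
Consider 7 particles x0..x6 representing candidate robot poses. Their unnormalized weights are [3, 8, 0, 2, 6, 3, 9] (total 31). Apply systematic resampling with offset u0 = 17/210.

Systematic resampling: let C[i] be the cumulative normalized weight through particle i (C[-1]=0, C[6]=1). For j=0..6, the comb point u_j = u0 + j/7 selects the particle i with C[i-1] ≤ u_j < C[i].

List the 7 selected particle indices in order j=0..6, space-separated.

0 1 3 4 5 6 6

C = [3/31, 11/31, 11/31, 13/31, 19/31, 22/31, 1]
j=0: u_0=17/210 ∈ [0, 3/31) → index 0
j=1: u_1=47/210 ∈ [3/31, 11/31) → index 1
j=2: u_2=11/30 ∈ [11/31, 13/31) → index 3
j=3: u_3=107/210 ∈ [13/31, 19/31) → index 4
j=4: u_4=137/210 ∈ [19/31, 22/31) → index 5
j=5: u_5=167/210 ∈ [22/31, 1) → index 6
j=6: u_6=197/210 ∈ [22/31, 1) → index 6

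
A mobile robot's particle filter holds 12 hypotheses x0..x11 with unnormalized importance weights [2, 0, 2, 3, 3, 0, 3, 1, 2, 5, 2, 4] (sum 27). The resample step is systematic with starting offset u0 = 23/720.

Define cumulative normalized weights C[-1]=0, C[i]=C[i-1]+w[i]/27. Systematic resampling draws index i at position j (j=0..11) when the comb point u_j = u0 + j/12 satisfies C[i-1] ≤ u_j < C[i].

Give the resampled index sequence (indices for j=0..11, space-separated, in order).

0 2 3 4 4 6 8 9 9 10 11 11

C = [2/27, 2/27, 4/27, 7/27, 10/27, 10/27, 13/27, 14/27, 16/27, 7/9, 23/27, 1]
j=0: u_0=23/720 ∈ [0, 2/27) → index 0
j=1: u_1=83/720 ∈ [2/27, 4/27) → index 2
j=2: u_2=143/720 ∈ [4/27, 7/27) → index 3
j=3: u_3=203/720 ∈ [7/27, 10/27) → index 4
j=4: u_4=263/720 ∈ [7/27, 10/27) → index 4
j=5: u_5=323/720 ∈ [10/27, 13/27) → index 6
j=6: u_6=383/720 ∈ [14/27, 16/27) → index 8
j=7: u_7=443/720 ∈ [16/27, 7/9) → index 9
j=8: u_8=503/720 ∈ [16/27, 7/9) → index 9
j=9: u_9=563/720 ∈ [7/9, 23/27) → index 10
j=10: u_10=623/720 ∈ [23/27, 1) → index 11
j=11: u_11=683/720 ∈ [23/27, 1) → index 11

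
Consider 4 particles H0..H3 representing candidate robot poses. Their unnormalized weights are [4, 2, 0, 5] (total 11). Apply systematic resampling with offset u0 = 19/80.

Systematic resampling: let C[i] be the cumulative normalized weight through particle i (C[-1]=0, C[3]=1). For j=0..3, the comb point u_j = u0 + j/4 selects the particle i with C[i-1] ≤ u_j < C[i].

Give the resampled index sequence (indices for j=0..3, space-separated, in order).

0 1 3 3

C = [4/11, 6/11, 6/11, 1]
j=0: u_0=19/80 ∈ [0, 4/11) → index 0
j=1: u_1=39/80 ∈ [4/11, 6/11) → index 1
j=2: u_2=59/80 ∈ [6/11, 1) → index 3
j=3: u_3=79/80 ∈ [6/11, 1) → index 3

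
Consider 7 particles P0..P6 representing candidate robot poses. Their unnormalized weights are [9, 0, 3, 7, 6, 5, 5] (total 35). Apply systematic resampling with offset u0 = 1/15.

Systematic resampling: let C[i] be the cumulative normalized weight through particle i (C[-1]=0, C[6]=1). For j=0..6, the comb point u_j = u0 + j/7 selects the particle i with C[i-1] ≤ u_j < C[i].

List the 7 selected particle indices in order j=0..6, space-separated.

0 0 3 3 4 5 6

C = [9/35, 9/35, 12/35, 19/35, 5/7, 6/7, 1]
j=0: u_0=1/15 ∈ [0, 9/35) → index 0
j=1: u_1=22/105 ∈ [0, 9/35) → index 0
j=2: u_2=37/105 ∈ [12/35, 19/35) → index 3
j=3: u_3=52/105 ∈ [12/35, 19/35) → index 3
j=4: u_4=67/105 ∈ [19/35, 5/7) → index 4
j=5: u_5=82/105 ∈ [5/7, 6/7) → index 5
j=6: u_6=97/105 ∈ [6/7, 1) → index 6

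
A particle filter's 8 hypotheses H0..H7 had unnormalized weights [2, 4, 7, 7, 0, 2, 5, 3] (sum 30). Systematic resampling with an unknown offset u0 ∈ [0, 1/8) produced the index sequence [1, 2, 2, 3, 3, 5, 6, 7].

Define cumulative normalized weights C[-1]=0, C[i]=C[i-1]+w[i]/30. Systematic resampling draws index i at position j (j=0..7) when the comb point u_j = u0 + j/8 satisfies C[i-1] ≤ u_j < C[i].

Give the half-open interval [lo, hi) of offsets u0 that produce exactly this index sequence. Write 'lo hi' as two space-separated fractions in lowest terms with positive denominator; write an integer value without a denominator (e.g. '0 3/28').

C = [1/15, 1/5, 13/30, 2/3, 2/3, 11/15, 9/10, 1]
j=0 picked index 1: u0 ∈ [1/15, 1/5)
j=1 picked index 2: u0 ∈ [3/40, 37/120)
j=2 picked index 2: u0 ∈ [-1/20, 11/60)
j=3 picked index 3: u0 ∈ [7/120, 7/24)
j=4 picked index 3: u0 ∈ [-1/15, 1/6)
j=5 picked index 5: u0 ∈ [1/24, 13/120)
j=6 picked index 6: u0 ∈ [-1/60, 3/20)
j=7 picked index 7: u0 ∈ [1/40, 1/8)
intersection: [3/40, 13/120)

3/40 13/120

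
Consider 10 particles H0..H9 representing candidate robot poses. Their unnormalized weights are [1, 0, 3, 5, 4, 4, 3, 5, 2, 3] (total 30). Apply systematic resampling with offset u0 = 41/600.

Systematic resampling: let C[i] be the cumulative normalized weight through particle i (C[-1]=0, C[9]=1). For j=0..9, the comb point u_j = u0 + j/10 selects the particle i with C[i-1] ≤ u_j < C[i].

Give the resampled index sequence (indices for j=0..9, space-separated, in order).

2 3 3 4 5 6 7 7 8 9

C = [1/30, 1/30, 2/15, 3/10, 13/30, 17/30, 2/3, 5/6, 9/10, 1]
j=0: u_0=41/600 ∈ [1/30, 2/15) → index 2
j=1: u_1=101/600 ∈ [2/15, 3/10) → index 3
j=2: u_2=161/600 ∈ [2/15, 3/10) → index 3
j=3: u_3=221/600 ∈ [3/10, 13/30) → index 4
j=4: u_4=281/600 ∈ [13/30, 17/30) → index 5
j=5: u_5=341/600 ∈ [17/30, 2/3) → index 6
j=6: u_6=401/600 ∈ [2/3, 5/6) → index 7
j=7: u_7=461/600 ∈ [2/3, 5/6) → index 7
j=8: u_8=521/600 ∈ [5/6, 9/10) → index 8
j=9: u_9=581/600 ∈ [9/10, 1) → index 9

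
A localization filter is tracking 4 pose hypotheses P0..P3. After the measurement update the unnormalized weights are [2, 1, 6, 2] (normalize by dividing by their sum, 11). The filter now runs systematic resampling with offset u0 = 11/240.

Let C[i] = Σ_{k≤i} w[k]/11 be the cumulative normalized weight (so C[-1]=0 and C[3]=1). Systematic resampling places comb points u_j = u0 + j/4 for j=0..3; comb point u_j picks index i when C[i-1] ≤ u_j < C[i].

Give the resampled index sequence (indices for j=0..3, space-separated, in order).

0 2 2 2

C = [2/11, 3/11, 9/11, 1]
j=0: u_0=11/240 ∈ [0, 2/11) → index 0
j=1: u_1=71/240 ∈ [3/11, 9/11) → index 2
j=2: u_2=131/240 ∈ [3/11, 9/11) → index 2
j=3: u_3=191/240 ∈ [3/11, 9/11) → index 2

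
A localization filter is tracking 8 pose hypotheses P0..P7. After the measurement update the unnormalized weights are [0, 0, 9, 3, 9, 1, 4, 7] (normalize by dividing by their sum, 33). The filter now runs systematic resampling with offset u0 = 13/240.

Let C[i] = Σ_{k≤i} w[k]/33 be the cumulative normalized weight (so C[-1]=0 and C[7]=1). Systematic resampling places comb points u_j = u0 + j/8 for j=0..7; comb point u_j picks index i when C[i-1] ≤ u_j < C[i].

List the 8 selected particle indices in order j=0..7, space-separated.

C = [0, 0, 3/11, 4/11, 7/11, 2/3, 26/33, 1]
j=0: u_0=13/240 ∈ [0, 3/11) → index 2
j=1: u_1=43/240 ∈ [0, 3/11) → index 2
j=2: u_2=73/240 ∈ [3/11, 4/11) → index 3
j=3: u_3=103/240 ∈ [4/11, 7/11) → index 4
j=4: u_4=133/240 ∈ [4/11, 7/11) → index 4
j=5: u_5=163/240 ∈ [2/3, 26/33) → index 6
j=6: u_6=193/240 ∈ [26/33, 1) → index 7
j=7: u_7=223/240 ∈ [26/33, 1) → index 7

2 2 3 4 4 6 7 7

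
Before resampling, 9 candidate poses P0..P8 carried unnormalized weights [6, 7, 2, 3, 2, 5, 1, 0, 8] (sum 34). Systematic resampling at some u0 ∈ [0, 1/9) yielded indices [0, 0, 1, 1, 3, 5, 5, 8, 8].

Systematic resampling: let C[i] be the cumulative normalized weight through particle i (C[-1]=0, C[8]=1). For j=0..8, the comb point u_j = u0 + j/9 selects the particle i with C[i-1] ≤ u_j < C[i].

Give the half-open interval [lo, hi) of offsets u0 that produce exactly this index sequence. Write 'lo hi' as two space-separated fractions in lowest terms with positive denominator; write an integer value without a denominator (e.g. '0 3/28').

C = [3/17, 13/34, 15/34, 9/17, 10/17, 25/34, 13/17, 13/17, 1]
j=0 picked index 0: u0 ∈ [0, 3/17)
j=1 picked index 0: u0 ∈ [-1/9, 10/153)
j=2 picked index 1: u0 ∈ [-7/153, 49/306)
j=3 picked index 1: u0 ∈ [-8/51, 5/102)
j=4 picked index 3: u0 ∈ [-1/306, 13/153)
j=5 picked index 5: u0 ∈ [5/153, 55/306)
j=6 picked index 5: u0 ∈ [-4/51, 7/102)
j=7 picked index 8: u0 ∈ [-2/153, 2/9)
j=8 picked index 8: u0 ∈ [-19/153, 1/9)
intersection: [5/153, 5/102)

5/153 5/102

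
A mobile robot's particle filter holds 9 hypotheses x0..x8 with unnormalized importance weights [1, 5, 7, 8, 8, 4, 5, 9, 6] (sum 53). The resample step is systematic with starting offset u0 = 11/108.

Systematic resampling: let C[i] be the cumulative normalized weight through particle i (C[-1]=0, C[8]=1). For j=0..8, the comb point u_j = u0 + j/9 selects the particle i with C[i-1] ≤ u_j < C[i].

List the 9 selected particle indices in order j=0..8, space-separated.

1 2 3 4 4 6 7 7 8

C = [1/53, 6/53, 13/53, 21/53, 29/53, 33/53, 38/53, 47/53, 1]
j=0: u_0=11/108 ∈ [1/53, 6/53) → index 1
j=1: u_1=23/108 ∈ [6/53, 13/53) → index 2
j=2: u_2=35/108 ∈ [13/53, 21/53) → index 3
j=3: u_3=47/108 ∈ [21/53, 29/53) → index 4
j=4: u_4=59/108 ∈ [21/53, 29/53) → index 4
j=5: u_5=71/108 ∈ [33/53, 38/53) → index 6
j=6: u_6=83/108 ∈ [38/53, 47/53) → index 7
j=7: u_7=95/108 ∈ [38/53, 47/53) → index 7
j=8: u_8=107/108 ∈ [47/53, 1) → index 8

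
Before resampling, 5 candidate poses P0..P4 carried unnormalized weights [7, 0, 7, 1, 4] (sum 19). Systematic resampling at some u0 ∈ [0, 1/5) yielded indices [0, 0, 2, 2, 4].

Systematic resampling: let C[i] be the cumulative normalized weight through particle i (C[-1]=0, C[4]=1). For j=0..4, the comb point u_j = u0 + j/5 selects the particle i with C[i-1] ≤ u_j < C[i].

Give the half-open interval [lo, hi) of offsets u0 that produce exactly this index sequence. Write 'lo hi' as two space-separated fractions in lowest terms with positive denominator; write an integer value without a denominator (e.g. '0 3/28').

C = [7/19, 7/19, 14/19, 15/19, 1]
j=0 picked index 0: u0 ∈ [0, 7/19)
j=1 picked index 0: u0 ∈ [-1/5, 16/95)
j=2 picked index 2: u0 ∈ [-3/95, 32/95)
j=3 picked index 2: u0 ∈ [-22/95, 13/95)
j=4 picked index 4: u0 ∈ [-1/95, 1/5)
intersection: [0, 13/95)

0 13/95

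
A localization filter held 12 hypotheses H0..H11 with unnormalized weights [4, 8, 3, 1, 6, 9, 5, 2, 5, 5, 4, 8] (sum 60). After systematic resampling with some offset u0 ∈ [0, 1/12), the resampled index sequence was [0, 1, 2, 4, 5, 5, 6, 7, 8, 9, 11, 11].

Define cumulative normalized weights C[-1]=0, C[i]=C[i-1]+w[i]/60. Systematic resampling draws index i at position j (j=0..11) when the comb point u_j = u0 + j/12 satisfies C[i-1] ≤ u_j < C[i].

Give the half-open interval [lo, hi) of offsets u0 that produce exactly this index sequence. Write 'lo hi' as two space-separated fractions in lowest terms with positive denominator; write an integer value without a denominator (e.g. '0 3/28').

C = [1/15, 1/5, 1/4, 4/15, 11/30, 31/60, 3/5, 19/30, 43/60, 4/5, 13/15, 1]
j=0 picked index 0: u0 ∈ [0, 1/15)
j=1 picked index 1: u0 ∈ [-1/60, 7/60)
j=2 picked index 2: u0 ∈ [1/30, 1/12)
j=3 picked index 4: u0 ∈ [1/60, 7/60)
j=4 picked index 5: u0 ∈ [1/30, 11/60)
j=5 picked index 5: u0 ∈ [-1/20, 1/10)
j=6 picked index 6: u0 ∈ [1/60, 1/10)
j=7 picked index 7: u0 ∈ [1/60, 1/20)
j=8 picked index 8: u0 ∈ [-1/30, 1/20)
j=9 picked index 9: u0 ∈ [-1/30, 1/20)
j=10 picked index 11: u0 ∈ [1/30, 1/6)
j=11 picked index 11: u0 ∈ [-1/20, 1/12)
intersection: [1/30, 1/20)

1/30 1/20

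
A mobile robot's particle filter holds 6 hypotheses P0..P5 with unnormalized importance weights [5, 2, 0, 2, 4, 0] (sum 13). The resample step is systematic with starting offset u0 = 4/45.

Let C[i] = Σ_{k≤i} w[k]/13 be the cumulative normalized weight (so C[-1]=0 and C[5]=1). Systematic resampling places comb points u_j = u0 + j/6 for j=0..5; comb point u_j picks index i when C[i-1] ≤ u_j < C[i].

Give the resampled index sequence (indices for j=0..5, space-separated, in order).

C = [5/13, 7/13, 7/13, 9/13, 1, 1]
j=0: u_0=4/45 ∈ [0, 5/13) → index 0
j=1: u_1=23/90 ∈ [0, 5/13) → index 0
j=2: u_2=19/45 ∈ [5/13, 7/13) → index 1
j=3: u_3=53/90 ∈ [7/13, 9/13) → index 3
j=4: u_4=34/45 ∈ [9/13, 1) → index 4
j=5: u_5=83/90 ∈ [9/13, 1) → index 4

0 0 1 3 4 4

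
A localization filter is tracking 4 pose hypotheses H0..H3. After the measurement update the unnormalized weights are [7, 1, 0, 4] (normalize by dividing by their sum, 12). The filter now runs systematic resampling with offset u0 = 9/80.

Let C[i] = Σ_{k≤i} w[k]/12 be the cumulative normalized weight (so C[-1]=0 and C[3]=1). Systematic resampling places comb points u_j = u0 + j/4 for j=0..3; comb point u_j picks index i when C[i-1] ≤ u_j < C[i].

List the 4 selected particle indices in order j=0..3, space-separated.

C = [7/12, 2/3, 2/3, 1]
j=0: u_0=9/80 ∈ [0, 7/12) → index 0
j=1: u_1=29/80 ∈ [0, 7/12) → index 0
j=2: u_2=49/80 ∈ [7/12, 2/3) → index 1
j=3: u_3=69/80 ∈ [2/3, 1) → index 3

0 0 1 3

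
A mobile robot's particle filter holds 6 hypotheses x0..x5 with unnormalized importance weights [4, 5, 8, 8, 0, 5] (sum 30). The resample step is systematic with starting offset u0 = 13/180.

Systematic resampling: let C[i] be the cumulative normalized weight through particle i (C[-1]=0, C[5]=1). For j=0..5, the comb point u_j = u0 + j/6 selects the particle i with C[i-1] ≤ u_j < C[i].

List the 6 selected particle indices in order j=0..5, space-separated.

C = [2/15, 3/10, 17/30, 5/6, 5/6, 1]
j=0: u_0=13/180 ∈ [0, 2/15) → index 0
j=1: u_1=43/180 ∈ [2/15, 3/10) → index 1
j=2: u_2=73/180 ∈ [3/10, 17/30) → index 2
j=3: u_3=103/180 ∈ [17/30, 5/6) → index 3
j=4: u_4=133/180 ∈ [17/30, 5/6) → index 3
j=5: u_5=163/180 ∈ [5/6, 1) → index 5

0 1 2 3 3 5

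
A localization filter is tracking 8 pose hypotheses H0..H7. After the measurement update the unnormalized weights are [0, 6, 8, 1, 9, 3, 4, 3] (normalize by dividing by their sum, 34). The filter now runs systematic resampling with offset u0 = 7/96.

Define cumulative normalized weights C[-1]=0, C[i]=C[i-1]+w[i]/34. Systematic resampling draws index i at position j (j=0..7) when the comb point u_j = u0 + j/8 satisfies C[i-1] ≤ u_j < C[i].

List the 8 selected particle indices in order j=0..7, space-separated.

C = [0, 3/17, 7/17, 15/34, 12/17, 27/34, 31/34, 1]
j=0: u_0=7/96 ∈ [0, 3/17) → index 1
j=1: u_1=19/96 ∈ [3/17, 7/17) → index 2
j=2: u_2=31/96 ∈ [3/17, 7/17) → index 2
j=3: u_3=43/96 ∈ [15/34, 12/17) → index 4
j=4: u_4=55/96 ∈ [15/34, 12/17) → index 4
j=5: u_5=67/96 ∈ [15/34, 12/17) → index 4
j=6: u_6=79/96 ∈ [27/34, 31/34) → index 6
j=7: u_7=91/96 ∈ [31/34, 1) → index 7

1 2 2 4 4 4 6 7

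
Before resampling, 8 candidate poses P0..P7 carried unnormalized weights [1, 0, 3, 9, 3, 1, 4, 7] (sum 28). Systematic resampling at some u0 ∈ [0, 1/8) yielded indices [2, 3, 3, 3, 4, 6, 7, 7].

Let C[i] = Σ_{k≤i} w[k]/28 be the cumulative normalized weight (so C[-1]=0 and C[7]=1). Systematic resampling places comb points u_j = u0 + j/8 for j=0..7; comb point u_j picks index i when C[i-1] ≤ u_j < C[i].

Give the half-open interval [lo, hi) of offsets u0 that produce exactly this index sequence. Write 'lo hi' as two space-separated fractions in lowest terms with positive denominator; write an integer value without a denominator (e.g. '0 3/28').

1/28 1/14

C = [1/28, 1/28, 1/7, 13/28, 4/7, 17/28, 3/4, 1]
j=0 picked index 2: u0 ∈ [1/28, 1/7)
j=1 picked index 3: u0 ∈ [1/56, 19/56)
j=2 picked index 3: u0 ∈ [-3/28, 3/14)
j=3 picked index 3: u0 ∈ [-13/56, 5/56)
j=4 picked index 4: u0 ∈ [-1/28, 1/14)
j=5 picked index 6: u0 ∈ [-1/56, 1/8)
j=6 picked index 7: u0 ∈ [0, 1/4)
j=7 picked index 7: u0 ∈ [-1/8, 1/8)
intersection: [1/28, 1/14)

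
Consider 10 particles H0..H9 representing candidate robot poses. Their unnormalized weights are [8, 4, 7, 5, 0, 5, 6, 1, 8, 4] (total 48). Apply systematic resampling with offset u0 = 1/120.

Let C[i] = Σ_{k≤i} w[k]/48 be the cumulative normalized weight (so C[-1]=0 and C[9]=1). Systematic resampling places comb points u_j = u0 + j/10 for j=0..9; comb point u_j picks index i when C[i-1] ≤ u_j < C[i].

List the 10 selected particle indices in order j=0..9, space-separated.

C = [1/6, 1/4, 19/48, 1/2, 1/2, 29/48, 35/48, 3/4, 11/12, 1]
j=0: u_0=1/120 ∈ [0, 1/6) → index 0
j=1: u_1=13/120 ∈ [0, 1/6) → index 0
j=2: u_2=5/24 ∈ [1/6, 1/4) → index 1
j=3: u_3=37/120 ∈ [1/4, 19/48) → index 2
j=4: u_4=49/120 ∈ [19/48, 1/2) → index 3
j=5: u_5=61/120 ∈ [1/2, 29/48) → index 5
j=6: u_6=73/120 ∈ [29/48, 35/48) → index 6
j=7: u_7=17/24 ∈ [29/48, 35/48) → index 6
j=8: u_8=97/120 ∈ [3/4, 11/12) → index 8
j=9: u_9=109/120 ∈ [3/4, 11/12) → index 8

0 0 1 2 3 5 6 6 8 8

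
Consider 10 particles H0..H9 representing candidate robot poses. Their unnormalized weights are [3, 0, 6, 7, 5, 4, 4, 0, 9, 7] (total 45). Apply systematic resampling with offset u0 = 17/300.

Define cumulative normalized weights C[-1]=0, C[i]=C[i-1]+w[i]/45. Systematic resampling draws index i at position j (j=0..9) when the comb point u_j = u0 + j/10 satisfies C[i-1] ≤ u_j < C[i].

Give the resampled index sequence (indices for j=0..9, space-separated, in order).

0 2 3 4 4 6 8 8 9 9

C = [1/15, 1/15, 1/5, 16/45, 7/15, 5/9, 29/45, 29/45, 38/45, 1]
j=0: u_0=17/300 ∈ [0, 1/15) → index 0
j=1: u_1=47/300 ∈ [1/15, 1/5) → index 2
j=2: u_2=77/300 ∈ [1/5, 16/45) → index 3
j=3: u_3=107/300 ∈ [16/45, 7/15) → index 4
j=4: u_4=137/300 ∈ [16/45, 7/15) → index 4
j=5: u_5=167/300 ∈ [5/9, 29/45) → index 6
j=6: u_6=197/300 ∈ [29/45, 38/45) → index 8
j=7: u_7=227/300 ∈ [29/45, 38/45) → index 8
j=8: u_8=257/300 ∈ [38/45, 1) → index 9
j=9: u_9=287/300 ∈ [38/45, 1) → index 9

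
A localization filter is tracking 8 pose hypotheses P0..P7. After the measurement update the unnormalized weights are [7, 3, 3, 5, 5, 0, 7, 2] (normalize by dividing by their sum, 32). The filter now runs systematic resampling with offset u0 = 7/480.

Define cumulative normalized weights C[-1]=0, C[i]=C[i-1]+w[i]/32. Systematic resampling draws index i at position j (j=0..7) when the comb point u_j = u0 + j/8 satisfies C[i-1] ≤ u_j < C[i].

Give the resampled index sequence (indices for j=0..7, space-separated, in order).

0 0 1 2 3 4 6 6

C = [7/32, 5/16, 13/32, 9/16, 23/32, 23/32, 15/16, 1]
j=0: u_0=7/480 ∈ [0, 7/32) → index 0
j=1: u_1=67/480 ∈ [0, 7/32) → index 0
j=2: u_2=127/480 ∈ [7/32, 5/16) → index 1
j=3: u_3=187/480 ∈ [5/16, 13/32) → index 2
j=4: u_4=247/480 ∈ [13/32, 9/16) → index 3
j=5: u_5=307/480 ∈ [9/16, 23/32) → index 4
j=6: u_6=367/480 ∈ [23/32, 15/16) → index 6
j=7: u_7=427/480 ∈ [23/32, 15/16) → index 6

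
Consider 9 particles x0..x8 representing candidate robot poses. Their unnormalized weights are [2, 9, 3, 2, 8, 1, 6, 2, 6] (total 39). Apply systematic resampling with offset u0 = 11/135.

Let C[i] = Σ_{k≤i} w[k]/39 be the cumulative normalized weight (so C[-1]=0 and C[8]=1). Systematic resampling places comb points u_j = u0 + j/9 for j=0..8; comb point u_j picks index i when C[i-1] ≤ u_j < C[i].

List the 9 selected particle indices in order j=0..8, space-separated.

C = [2/39, 11/39, 14/39, 16/39, 8/13, 25/39, 31/39, 11/13, 1]
j=0: u_0=11/135 ∈ [2/39, 11/39) → index 1
j=1: u_1=26/135 ∈ [2/39, 11/39) → index 1
j=2: u_2=41/135 ∈ [11/39, 14/39) → index 2
j=3: u_3=56/135 ∈ [16/39, 8/13) → index 4
j=4: u_4=71/135 ∈ [16/39, 8/13) → index 4
j=5: u_5=86/135 ∈ [8/13, 25/39) → index 5
j=6: u_6=101/135 ∈ [25/39, 31/39) → index 6
j=7: u_7=116/135 ∈ [11/13, 1) → index 8
j=8: u_8=131/135 ∈ [11/13, 1) → index 8

1 1 2 4 4 5 6 8 8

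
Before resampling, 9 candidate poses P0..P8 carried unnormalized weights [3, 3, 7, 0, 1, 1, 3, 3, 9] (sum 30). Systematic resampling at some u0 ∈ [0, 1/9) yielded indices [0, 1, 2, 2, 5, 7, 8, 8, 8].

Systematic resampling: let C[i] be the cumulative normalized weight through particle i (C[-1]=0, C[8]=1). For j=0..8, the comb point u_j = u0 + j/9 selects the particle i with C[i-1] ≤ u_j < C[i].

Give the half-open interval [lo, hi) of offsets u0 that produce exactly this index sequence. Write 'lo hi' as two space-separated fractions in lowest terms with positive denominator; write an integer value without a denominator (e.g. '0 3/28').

2/45 1/18

C = [1/10, 1/5, 13/30, 13/30, 7/15, 1/2, 3/5, 7/10, 1]
j=0 picked index 0: u0 ∈ [0, 1/10)
j=1 picked index 1: u0 ∈ [-1/90, 4/45)
j=2 picked index 2: u0 ∈ [-1/45, 19/90)
j=3 picked index 2: u0 ∈ [-2/15, 1/10)
j=4 picked index 5: u0 ∈ [1/45, 1/18)
j=5 picked index 7: u0 ∈ [2/45, 13/90)
j=6 picked index 8: u0 ∈ [1/30, 1/3)
j=7 picked index 8: u0 ∈ [-7/90, 2/9)
j=8 picked index 8: u0 ∈ [-17/90, 1/9)
intersection: [2/45, 1/18)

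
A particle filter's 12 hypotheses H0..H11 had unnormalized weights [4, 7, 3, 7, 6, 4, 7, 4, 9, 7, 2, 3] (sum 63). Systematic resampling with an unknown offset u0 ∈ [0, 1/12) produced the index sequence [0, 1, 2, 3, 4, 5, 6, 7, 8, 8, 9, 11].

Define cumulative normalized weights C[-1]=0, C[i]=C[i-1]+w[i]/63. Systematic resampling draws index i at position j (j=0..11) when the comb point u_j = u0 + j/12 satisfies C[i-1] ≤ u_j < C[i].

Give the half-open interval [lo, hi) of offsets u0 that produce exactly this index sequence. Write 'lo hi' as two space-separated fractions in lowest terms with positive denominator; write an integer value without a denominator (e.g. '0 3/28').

C = [4/63, 11/63, 2/9, 1/3, 3/7, 31/63, 38/63, 2/3, 17/21, 58/63, 20/21, 1]
j=0 picked index 0: u0 ∈ [0, 4/63)
j=1 picked index 1: u0 ∈ [-5/252, 23/252)
j=2 picked index 2: u0 ∈ [1/126, 1/18)
j=3 picked index 3: u0 ∈ [-1/36, 1/12)
j=4 picked index 4: u0 ∈ [0, 2/21)
j=5 picked index 5: u0 ∈ [1/84, 19/252)
j=6 picked index 6: u0 ∈ [-1/126, 13/126)
j=7 picked index 7: u0 ∈ [5/252, 1/12)
j=8 picked index 8: u0 ∈ [0, 1/7)
j=9 picked index 8: u0 ∈ [-1/12, 5/84)
j=10 picked index 9: u0 ∈ [-1/42, 11/126)
j=11 picked index 11: u0 ∈ [1/28, 1/12)
intersection: [1/28, 1/18)

1/28 1/18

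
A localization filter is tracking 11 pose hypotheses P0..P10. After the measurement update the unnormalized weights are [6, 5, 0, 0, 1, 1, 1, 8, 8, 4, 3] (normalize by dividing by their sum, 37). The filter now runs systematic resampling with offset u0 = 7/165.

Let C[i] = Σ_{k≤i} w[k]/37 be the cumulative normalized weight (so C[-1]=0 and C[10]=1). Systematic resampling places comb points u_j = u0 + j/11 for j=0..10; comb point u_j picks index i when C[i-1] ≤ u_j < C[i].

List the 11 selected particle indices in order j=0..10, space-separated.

0 0 1 4 7 7 7 8 8 9 10

C = [6/37, 11/37, 11/37, 11/37, 12/37, 13/37, 14/37, 22/37, 30/37, 34/37, 1]
j=0: u_0=7/165 ∈ [0, 6/37) → index 0
j=1: u_1=2/15 ∈ [0, 6/37) → index 0
j=2: u_2=37/165 ∈ [6/37, 11/37) → index 1
j=3: u_3=52/165 ∈ [11/37, 12/37) → index 4
j=4: u_4=67/165 ∈ [14/37, 22/37) → index 7
j=5: u_5=82/165 ∈ [14/37, 22/37) → index 7
j=6: u_6=97/165 ∈ [14/37, 22/37) → index 7
j=7: u_7=112/165 ∈ [22/37, 30/37) → index 8
j=8: u_8=127/165 ∈ [22/37, 30/37) → index 8
j=9: u_9=142/165 ∈ [30/37, 34/37) → index 9
j=10: u_10=157/165 ∈ [34/37, 1) → index 10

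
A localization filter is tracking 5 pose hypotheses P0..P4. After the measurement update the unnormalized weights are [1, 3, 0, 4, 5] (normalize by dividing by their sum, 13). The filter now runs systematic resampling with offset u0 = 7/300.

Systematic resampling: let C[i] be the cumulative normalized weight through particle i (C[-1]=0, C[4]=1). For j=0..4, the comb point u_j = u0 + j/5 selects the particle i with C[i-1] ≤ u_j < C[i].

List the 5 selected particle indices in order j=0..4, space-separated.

C = [1/13, 4/13, 4/13, 8/13, 1]
j=0: u_0=7/300 ∈ [0, 1/13) → index 0
j=1: u_1=67/300 ∈ [1/13, 4/13) → index 1
j=2: u_2=127/300 ∈ [4/13, 8/13) → index 3
j=3: u_3=187/300 ∈ [8/13, 1) → index 4
j=4: u_4=247/300 ∈ [8/13, 1) → index 4

0 1 3 4 4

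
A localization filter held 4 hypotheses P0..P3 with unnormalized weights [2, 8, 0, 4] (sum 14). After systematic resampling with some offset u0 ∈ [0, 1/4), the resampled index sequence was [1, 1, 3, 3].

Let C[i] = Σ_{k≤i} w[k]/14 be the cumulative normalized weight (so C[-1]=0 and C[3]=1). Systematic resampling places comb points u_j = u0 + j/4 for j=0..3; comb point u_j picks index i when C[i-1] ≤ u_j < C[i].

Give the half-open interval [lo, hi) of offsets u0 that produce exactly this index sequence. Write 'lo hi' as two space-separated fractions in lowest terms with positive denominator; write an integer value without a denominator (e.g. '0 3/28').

3/14 1/4

C = [1/7, 5/7, 5/7, 1]
j=0 picked index 1: u0 ∈ [1/7, 5/7)
j=1 picked index 1: u0 ∈ [-3/28, 13/28)
j=2 picked index 3: u0 ∈ [3/14, 1/2)
j=3 picked index 3: u0 ∈ [-1/28, 1/4)
intersection: [3/14, 1/4)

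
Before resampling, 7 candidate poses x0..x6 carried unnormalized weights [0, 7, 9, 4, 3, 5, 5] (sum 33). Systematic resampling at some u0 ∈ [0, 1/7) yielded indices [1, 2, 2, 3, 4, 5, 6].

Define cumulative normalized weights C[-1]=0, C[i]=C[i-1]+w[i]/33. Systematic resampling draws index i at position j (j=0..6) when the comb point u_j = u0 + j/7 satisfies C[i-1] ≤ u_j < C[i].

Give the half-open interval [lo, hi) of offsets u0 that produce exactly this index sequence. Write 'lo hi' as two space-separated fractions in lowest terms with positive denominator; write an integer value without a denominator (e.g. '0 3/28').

C = [0, 7/33, 16/33, 20/33, 23/33, 28/33, 1]
j=0 picked index 1: u0 ∈ [0, 7/33)
j=1 picked index 2: u0 ∈ [16/231, 79/231)
j=2 picked index 2: u0 ∈ [-17/231, 46/231)
j=3 picked index 3: u0 ∈ [13/231, 41/231)
j=4 picked index 4: u0 ∈ [8/231, 29/231)
j=5 picked index 5: u0 ∈ [-4/231, 31/231)
j=6 picked index 6: u0 ∈ [-2/231, 1/7)
intersection: [16/231, 29/231)

16/231 29/231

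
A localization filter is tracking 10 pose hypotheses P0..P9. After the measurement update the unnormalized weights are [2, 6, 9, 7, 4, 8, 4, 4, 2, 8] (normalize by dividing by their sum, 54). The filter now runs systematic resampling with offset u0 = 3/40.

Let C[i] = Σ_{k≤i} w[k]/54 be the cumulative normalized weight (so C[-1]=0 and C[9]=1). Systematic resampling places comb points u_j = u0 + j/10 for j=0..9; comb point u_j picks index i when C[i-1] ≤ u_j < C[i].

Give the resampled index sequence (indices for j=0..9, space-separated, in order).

1 2 2 3 4 5 6 7 9 9

C = [1/27, 4/27, 17/54, 4/9, 14/27, 2/3, 20/27, 22/27, 23/27, 1]
j=0: u_0=3/40 ∈ [1/27, 4/27) → index 1
j=1: u_1=7/40 ∈ [4/27, 17/54) → index 2
j=2: u_2=11/40 ∈ [4/27, 17/54) → index 2
j=3: u_3=3/8 ∈ [17/54, 4/9) → index 3
j=4: u_4=19/40 ∈ [4/9, 14/27) → index 4
j=5: u_5=23/40 ∈ [14/27, 2/3) → index 5
j=6: u_6=27/40 ∈ [2/3, 20/27) → index 6
j=7: u_7=31/40 ∈ [20/27, 22/27) → index 7
j=8: u_8=7/8 ∈ [23/27, 1) → index 9
j=9: u_9=39/40 ∈ [23/27, 1) → index 9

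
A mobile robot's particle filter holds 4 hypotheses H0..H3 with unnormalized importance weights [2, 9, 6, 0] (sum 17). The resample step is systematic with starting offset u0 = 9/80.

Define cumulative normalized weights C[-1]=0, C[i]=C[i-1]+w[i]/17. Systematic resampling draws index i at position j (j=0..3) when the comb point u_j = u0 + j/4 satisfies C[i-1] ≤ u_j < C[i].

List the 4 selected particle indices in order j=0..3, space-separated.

0 1 1 2

C = [2/17, 11/17, 1, 1]
j=0: u_0=9/80 ∈ [0, 2/17) → index 0
j=1: u_1=29/80 ∈ [2/17, 11/17) → index 1
j=2: u_2=49/80 ∈ [2/17, 11/17) → index 1
j=3: u_3=69/80 ∈ [11/17, 1) → index 2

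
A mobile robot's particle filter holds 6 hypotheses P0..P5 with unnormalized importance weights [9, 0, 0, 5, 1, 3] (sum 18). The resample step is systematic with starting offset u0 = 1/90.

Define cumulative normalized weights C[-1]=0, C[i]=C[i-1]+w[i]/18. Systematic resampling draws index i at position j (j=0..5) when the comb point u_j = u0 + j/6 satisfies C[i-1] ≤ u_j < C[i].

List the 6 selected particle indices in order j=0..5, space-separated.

C = [1/2, 1/2, 1/2, 7/9, 5/6, 1]
j=0: u_0=1/90 ∈ [0, 1/2) → index 0
j=1: u_1=8/45 ∈ [0, 1/2) → index 0
j=2: u_2=31/90 ∈ [0, 1/2) → index 0
j=3: u_3=23/45 ∈ [1/2, 7/9) → index 3
j=4: u_4=61/90 ∈ [1/2, 7/9) → index 3
j=5: u_5=38/45 ∈ [5/6, 1) → index 5

0 0 0 3 3 5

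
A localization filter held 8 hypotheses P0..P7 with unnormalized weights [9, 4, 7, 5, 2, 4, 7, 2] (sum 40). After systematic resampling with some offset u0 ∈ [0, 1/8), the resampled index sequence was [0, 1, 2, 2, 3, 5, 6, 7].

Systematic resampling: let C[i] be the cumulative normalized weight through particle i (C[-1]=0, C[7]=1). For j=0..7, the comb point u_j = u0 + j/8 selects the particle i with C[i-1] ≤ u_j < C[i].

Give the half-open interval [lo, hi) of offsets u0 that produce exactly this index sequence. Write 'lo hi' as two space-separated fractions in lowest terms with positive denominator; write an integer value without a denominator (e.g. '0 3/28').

C = [9/40, 13/40, 1/2, 5/8, 27/40, 31/40, 19/20, 1]
j=0 picked index 0: u0 ∈ [0, 9/40)
j=1 picked index 1: u0 ∈ [1/10, 1/5)
j=2 picked index 2: u0 ∈ [3/40, 1/4)
j=3 picked index 2: u0 ∈ [-1/20, 1/8)
j=4 picked index 3: u0 ∈ [0, 1/8)
j=5 picked index 5: u0 ∈ [1/20, 3/20)
j=6 picked index 6: u0 ∈ [1/40, 1/5)
j=7 picked index 7: u0 ∈ [3/40, 1/8)
intersection: [1/10, 1/8)

1/10 1/8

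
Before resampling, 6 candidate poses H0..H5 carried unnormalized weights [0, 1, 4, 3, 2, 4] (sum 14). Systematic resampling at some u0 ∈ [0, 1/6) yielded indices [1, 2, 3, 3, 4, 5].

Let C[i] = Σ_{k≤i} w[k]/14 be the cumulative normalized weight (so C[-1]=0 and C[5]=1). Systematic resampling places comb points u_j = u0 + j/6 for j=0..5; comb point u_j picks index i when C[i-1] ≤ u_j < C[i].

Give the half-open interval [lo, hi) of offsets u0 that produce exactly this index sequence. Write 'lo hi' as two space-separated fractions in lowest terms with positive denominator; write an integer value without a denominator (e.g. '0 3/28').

1/42 1/21

C = [0, 1/14, 5/14, 4/7, 5/7, 1]
j=0 picked index 1: u0 ∈ [0, 1/14)
j=1 picked index 2: u0 ∈ [-2/21, 4/21)
j=2 picked index 3: u0 ∈ [1/42, 5/21)
j=3 picked index 3: u0 ∈ [-1/7, 1/14)
j=4 picked index 4: u0 ∈ [-2/21, 1/21)
j=5 picked index 5: u0 ∈ [-5/42, 1/6)
intersection: [1/42, 1/21)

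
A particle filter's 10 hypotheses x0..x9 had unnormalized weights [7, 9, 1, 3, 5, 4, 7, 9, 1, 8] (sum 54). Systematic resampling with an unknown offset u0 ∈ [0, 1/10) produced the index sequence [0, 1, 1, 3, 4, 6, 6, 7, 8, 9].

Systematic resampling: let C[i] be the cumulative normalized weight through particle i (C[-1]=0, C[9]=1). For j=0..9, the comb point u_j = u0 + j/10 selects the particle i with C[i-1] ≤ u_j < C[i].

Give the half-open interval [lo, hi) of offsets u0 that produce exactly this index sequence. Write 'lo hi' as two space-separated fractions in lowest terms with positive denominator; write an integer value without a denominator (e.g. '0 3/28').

1/27 7/135

C = [7/54, 8/27, 17/54, 10/27, 25/54, 29/54, 2/3, 5/6, 23/27, 1]
j=0 picked index 0: u0 ∈ [0, 7/54)
j=1 picked index 1: u0 ∈ [4/135, 53/270)
j=2 picked index 1: u0 ∈ [-19/270, 13/135)
j=3 picked index 3: u0 ∈ [2/135, 19/270)
j=4 picked index 4: u0 ∈ [-4/135, 17/270)
j=5 picked index 6: u0 ∈ [1/27, 1/6)
j=6 picked index 6: u0 ∈ [-17/270, 1/15)
j=7 picked index 7: u0 ∈ [-1/30, 2/15)
j=8 picked index 8: u0 ∈ [1/30, 7/135)
j=9 picked index 9: u0 ∈ [-13/270, 1/10)
intersection: [1/27, 7/135)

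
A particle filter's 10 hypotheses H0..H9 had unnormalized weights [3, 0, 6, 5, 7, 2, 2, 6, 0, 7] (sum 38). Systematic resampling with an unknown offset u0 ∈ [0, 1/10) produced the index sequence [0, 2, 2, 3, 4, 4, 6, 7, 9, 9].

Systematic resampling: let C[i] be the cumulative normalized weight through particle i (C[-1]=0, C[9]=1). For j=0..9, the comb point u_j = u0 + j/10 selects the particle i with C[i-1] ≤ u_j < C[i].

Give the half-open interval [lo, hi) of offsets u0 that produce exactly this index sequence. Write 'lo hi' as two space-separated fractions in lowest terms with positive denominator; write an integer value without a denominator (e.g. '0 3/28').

3/190 7/190

C = [3/38, 3/38, 9/38, 7/19, 21/38, 23/38, 25/38, 31/38, 31/38, 1]
j=0 picked index 0: u0 ∈ [0, 3/38)
j=1 picked index 2: u0 ∈ [-2/95, 13/95)
j=2 picked index 2: u0 ∈ [-23/190, 7/190)
j=3 picked index 3: u0 ∈ [-6/95, 13/190)
j=4 picked index 4: u0 ∈ [-3/95, 29/190)
j=5 picked index 4: u0 ∈ [-5/38, 1/19)
j=6 picked index 6: u0 ∈ [1/190, 11/190)
j=7 picked index 7: u0 ∈ [-4/95, 11/95)
j=8 picked index 9: u0 ∈ [3/190, 1/5)
j=9 picked index 9: u0 ∈ [-8/95, 1/10)
intersection: [3/190, 7/190)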